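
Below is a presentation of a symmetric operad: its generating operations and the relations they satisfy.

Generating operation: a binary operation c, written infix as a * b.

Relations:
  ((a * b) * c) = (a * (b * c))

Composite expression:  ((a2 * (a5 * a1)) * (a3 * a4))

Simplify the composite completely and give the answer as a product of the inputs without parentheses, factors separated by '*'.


The c-tree's shape is irrelevant; the a-reading-order decides.
(a5 * a1) reduces to a5 * a1
(a2 * (a5 * a1)) reduces to a2 * a5 * a1
(a3 * a4) reduces to a3 * a4
((a2 * (a5 * a1)) * (a3 * a4)) reduces to a2 * a5 * a1 * a3 * a4

a2 * a5 * a1 * a3 * a4


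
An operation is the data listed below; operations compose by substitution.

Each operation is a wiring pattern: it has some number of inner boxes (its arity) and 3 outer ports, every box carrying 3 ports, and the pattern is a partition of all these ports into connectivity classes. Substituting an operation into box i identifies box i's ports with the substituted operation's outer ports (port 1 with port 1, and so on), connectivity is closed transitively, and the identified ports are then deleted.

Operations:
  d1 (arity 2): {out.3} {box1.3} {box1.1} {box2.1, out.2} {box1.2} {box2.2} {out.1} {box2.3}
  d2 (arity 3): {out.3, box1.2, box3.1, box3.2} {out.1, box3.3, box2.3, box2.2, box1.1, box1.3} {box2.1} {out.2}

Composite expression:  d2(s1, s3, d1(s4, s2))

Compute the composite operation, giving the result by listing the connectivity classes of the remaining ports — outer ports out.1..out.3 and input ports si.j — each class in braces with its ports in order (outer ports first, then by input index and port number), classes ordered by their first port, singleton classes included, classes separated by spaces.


{out.1, s1.1, s1.3, s3.2, s3.3} {out.2} {out.3, s1.2, s2.1} {s2.2} {s2.3} {s3.1} {s4.1} {s4.2} {s4.3}

Treat the ports identified at d2 as solder joints: merge, then drop.
the subtree at d1 composes to {out.1} {out.2, s2.1} {out.3} {s2.2} {s2.3} {s4.1} {s4.2} {s4.3} on (s4, s2); out.j = own outer ports
the subtree at d2 composes to {out.1, s1.1, s1.3, s3.2, s3.3} {out.2} {out.3, s1.2, s2.1} {s2.2} {s2.3} {s3.1} {s4.1} {s4.2} {s4.3} on (s1, s3, s4, s2); out.j = own outer ports


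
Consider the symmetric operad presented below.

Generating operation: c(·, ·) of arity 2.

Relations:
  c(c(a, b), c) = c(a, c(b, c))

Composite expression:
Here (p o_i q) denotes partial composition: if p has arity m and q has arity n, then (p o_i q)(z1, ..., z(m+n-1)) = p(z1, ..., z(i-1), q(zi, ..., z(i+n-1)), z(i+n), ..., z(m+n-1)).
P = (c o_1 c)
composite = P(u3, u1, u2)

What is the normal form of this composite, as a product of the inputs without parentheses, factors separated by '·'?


Key point: c is associative — brackets drop, the u-order remains.
c(u3, u1) linearizes to u3 · u1
c(c(u3, u1), u2) linearizes to u3 · u1 · u2

u3 · u1 · u2


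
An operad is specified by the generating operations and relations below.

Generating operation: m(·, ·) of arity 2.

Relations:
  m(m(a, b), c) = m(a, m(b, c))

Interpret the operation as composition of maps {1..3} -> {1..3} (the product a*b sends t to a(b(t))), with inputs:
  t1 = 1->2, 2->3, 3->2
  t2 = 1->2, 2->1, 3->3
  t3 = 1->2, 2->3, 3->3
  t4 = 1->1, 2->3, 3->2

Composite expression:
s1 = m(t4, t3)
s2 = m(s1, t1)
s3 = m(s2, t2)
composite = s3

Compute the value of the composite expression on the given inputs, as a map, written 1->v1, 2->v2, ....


1->2, 2->2, 3->2

m(t4, t3) = 1->3, 2->2, 3->2
m(m(t4, t3), t1) = 1->2, 2->2, 3->2
m(m(m(t4, t3), t1), t2) = 1->2, 2->2, 3->2


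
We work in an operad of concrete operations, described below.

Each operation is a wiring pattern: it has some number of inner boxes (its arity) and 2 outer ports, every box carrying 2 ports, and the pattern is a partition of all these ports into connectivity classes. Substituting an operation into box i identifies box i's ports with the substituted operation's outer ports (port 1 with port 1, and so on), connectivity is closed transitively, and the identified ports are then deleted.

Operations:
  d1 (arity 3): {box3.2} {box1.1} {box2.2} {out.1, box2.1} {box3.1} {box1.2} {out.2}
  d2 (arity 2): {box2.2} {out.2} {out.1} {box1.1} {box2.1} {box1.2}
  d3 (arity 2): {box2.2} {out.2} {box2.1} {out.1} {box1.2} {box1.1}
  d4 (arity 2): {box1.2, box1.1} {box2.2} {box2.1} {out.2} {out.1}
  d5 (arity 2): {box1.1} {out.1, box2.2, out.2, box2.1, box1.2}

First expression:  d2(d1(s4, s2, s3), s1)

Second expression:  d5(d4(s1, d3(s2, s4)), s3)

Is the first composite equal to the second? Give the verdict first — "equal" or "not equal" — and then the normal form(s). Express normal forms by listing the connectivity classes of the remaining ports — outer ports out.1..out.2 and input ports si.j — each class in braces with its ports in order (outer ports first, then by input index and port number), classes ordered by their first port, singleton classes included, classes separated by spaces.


not equal — first {out.1} {out.2} {s1.1} {s1.2} {s2.1} {s2.2} {s3.1} {s3.2} {s4.1} {s4.2}, second {out.1, out.2, s3.1, s3.2} {s1.1, s1.2} {s2.1} {s2.2} {s4.1} {s4.2}

The first expression, normalized: {out.1} {out.2} {s1.1} {s1.2} {s2.1} {s2.2} {s3.1} {s3.2} {s4.1} {s4.2}
The second expression, normalized: {out.1, out.2, s3.1, s3.2} {s1.1, s1.2} {s2.1} {s2.2} {s4.1} {s4.2}
The forms do not match — not equal.


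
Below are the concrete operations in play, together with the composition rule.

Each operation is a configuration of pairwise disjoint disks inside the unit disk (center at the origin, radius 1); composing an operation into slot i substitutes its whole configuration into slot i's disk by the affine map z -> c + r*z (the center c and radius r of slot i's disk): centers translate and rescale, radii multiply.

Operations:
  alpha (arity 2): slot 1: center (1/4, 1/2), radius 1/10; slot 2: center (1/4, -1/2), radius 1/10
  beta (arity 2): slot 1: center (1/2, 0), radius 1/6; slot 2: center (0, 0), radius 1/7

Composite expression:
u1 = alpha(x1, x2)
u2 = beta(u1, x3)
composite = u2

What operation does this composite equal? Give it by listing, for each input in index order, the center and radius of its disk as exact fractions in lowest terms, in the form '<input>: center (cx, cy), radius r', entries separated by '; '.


Only the slot chain above each x matters under beta; compose those maps.
input x1: applying the 2 nested substitutions gives center (13/24, 1/12), radius 1/60
input x2: applying the 2 nested substitutions gives center (13/24, -1/12), radius 1/60
input x3: applying the 1 nested substitution gives center (0, 0), radius 1/7

x1: center (13/24, 1/12), radius 1/60; x2: center (13/24, -1/12), radius 1/60; x3: center (0, 0), radius 1/7


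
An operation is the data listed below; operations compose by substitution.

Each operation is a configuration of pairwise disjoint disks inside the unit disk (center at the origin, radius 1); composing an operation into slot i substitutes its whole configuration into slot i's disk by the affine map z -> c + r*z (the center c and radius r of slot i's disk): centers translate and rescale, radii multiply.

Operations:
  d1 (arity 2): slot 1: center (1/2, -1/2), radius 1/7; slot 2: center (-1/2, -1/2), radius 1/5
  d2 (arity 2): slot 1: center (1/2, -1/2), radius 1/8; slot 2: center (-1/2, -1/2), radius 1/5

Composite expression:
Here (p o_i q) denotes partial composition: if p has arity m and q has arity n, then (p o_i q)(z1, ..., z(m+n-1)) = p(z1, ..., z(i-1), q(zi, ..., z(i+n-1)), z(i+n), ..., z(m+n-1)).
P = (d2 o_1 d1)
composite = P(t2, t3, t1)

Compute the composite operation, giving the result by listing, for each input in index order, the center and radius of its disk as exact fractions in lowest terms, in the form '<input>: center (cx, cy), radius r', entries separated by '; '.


Below d2, radii multiply path by path; the t-disk centers shift.
t2: after 2 affine steps, its disk has center (9/16, -9/16), radius 1/56
t3: after 2 affine steps, its disk has center (7/16, -9/16), radius 1/40
t1: after 1 affine step, its disk has center (-1/2, -1/2), radius 1/5

t1: center (-1/2, -1/2), radius 1/5; t2: center (9/16, -9/16), radius 1/56; t3: center (7/16, -9/16), radius 1/40


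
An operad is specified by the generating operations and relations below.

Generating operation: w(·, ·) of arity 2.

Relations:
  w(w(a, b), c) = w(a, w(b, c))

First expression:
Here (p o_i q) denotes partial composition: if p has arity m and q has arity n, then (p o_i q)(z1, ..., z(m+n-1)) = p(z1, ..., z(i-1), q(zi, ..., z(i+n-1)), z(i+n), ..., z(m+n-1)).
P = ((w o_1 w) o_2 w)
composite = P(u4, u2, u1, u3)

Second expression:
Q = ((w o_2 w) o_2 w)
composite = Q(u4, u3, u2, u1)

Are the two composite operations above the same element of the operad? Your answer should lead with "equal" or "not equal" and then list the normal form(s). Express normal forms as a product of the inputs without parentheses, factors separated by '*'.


Reducing the first expression gives u4 * u2 * u1 * u3
Reducing the second expression gives u4 * u3 * u2 * u1
Distinct normal forms: not equal.

not equal; the first gives u4 * u2 * u1 * u3 and the second u4 * u3 * u2 * u1


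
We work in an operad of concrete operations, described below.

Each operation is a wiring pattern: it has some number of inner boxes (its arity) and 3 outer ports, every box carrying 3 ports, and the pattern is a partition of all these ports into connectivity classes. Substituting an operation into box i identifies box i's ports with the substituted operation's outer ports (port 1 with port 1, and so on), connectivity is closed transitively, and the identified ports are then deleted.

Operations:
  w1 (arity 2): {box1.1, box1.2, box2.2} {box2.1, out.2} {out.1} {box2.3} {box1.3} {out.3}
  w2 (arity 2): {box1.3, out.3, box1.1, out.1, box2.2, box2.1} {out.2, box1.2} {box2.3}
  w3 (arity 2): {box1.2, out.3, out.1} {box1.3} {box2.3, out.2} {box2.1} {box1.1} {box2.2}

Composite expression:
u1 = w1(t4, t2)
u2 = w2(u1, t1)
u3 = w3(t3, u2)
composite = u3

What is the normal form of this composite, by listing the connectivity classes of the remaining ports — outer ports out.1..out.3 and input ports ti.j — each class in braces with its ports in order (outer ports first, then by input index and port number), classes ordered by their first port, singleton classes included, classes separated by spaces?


{out.1, out.3, t3.2} {out.2, t1.1, t1.2} {t1.3} {t2.1} {t2.2, t4.1, t4.2} {t2.3} {t3.1} {t3.3} {t4.3}

Treat the ports identified at w3 as solder joints: merge, then drop.
after w1, the pattern on (t4, t2) reads {out.1} {out.2, t2.1} {out.3} {t2.2, t4.1, t4.2} {t2.3} {t4.3} (out.j = its outer ports)
after w2, the pattern on (t4, t2, t1) reads {out.1, out.3, t1.1, t1.2} {out.2, t2.1} {t1.3} {t2.2, t4.1, t4.2} {t2.3} {t4.3} (out.j = its outer ports)
after w3, the pattern on (t3, t4, t2, t1) reads {out.1, out.3, t3.2} {out.2, t1.1, t1.2} {t1.3} {t2.1} {t2.2, t4.1, t4.2} {t2.3} {t3.1} {t3.3} {t4.3} (out.j = its outer ports)


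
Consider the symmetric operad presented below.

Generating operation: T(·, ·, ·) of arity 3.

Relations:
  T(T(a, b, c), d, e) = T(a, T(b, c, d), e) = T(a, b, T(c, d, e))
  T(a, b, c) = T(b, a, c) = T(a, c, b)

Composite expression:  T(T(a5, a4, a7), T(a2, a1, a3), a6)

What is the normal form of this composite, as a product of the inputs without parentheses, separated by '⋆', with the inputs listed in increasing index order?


a1 ⋆ a2 ⋆ a3 ⋆ a4 ⋆ a5 ⋆ a6 ⋆ a7

Any arrangement under T is one operation, so sort the a-inputs.
T(a5, a4, a7) flattens to a5 ⋆ a4 ⋆ a7
T(a2, a1, a3) flattens to a2 ⋆ a1 ⋆ a3
T(T(a5, a4, a7), T(a2, a1, a3), a6) flattens to a5 ⋆ a4 ⋆ a7 ⋆ a2 ⋆ a1 ⋆ a3 ⋆ a6
commutativity sorts the factors: a1 ⋆ a2 ⋆ a3 ⋆ a4 ⋆ a5 ⋆ a6 ⋆ a7


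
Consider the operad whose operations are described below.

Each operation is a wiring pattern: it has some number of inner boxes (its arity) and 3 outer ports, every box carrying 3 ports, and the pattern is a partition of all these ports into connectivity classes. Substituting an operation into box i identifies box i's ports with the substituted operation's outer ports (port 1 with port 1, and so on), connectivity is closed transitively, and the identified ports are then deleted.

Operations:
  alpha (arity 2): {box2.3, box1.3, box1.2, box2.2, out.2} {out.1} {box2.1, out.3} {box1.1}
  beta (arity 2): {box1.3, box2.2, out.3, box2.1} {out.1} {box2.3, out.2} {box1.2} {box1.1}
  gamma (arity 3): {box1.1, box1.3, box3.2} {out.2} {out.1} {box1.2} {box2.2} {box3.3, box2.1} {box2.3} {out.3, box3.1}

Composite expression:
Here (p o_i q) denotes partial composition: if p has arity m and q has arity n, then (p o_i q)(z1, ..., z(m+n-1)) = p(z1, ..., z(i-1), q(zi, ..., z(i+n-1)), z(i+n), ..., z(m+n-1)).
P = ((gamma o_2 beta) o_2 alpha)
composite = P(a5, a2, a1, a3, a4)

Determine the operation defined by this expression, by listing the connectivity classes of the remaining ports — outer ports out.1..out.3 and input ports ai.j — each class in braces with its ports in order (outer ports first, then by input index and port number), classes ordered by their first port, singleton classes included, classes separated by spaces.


{out.1} {out.2} {out.3, a4.1} {a1.1, a3.1, a3.2} {a1.2, a1.3, a2.2, a2.3} {a2.1} {a3.3} {a4.2, a5.1, a5.3} {a4.3} {a5.2}


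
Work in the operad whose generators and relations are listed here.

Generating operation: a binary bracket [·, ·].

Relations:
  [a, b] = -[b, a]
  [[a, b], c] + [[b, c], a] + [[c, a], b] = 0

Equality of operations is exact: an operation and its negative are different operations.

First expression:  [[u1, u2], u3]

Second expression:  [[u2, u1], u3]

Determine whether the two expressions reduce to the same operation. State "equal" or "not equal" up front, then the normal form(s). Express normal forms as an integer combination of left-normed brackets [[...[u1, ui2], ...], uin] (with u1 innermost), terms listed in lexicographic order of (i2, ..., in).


The first expression reduces to [[u1, u2], u3]
The second expression reduces to -[[u1, u2], u3]
No match — not equal.

not equal: they reduce to [[u1, u2], u3] and -[[u1, u2], u3]


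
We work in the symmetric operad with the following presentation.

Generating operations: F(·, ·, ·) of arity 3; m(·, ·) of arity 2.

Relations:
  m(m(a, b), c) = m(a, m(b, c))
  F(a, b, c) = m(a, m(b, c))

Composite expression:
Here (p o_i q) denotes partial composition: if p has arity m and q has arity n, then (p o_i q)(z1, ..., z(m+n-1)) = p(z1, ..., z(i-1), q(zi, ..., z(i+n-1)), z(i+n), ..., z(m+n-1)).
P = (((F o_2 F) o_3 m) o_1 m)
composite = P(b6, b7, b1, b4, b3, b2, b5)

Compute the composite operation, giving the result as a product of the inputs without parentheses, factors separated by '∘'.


b6 ∘ b7 ∘ b1 ∘ b4 ∘ b3 ∘ b2 ∘ b5

All parenthesizations of F agree; list the b-inputs left to right.
m(b6, b7) unparenthesizes to b6 ∘ b7
m(b4, b3) unparenthesizes to b4 ∘ b3
F(b1, m(b4, b3), b2) unparenthesizes to b1 ∘ b4 ∘ b3 ∘ b2
F(m(b6, b7), F(b1, m(b4, b3), b2), b5) unparenthesizes to b6 ∘ b7 ∘ b1 ∘ b4 ∘ b3 ∘ b2 ∘ b5


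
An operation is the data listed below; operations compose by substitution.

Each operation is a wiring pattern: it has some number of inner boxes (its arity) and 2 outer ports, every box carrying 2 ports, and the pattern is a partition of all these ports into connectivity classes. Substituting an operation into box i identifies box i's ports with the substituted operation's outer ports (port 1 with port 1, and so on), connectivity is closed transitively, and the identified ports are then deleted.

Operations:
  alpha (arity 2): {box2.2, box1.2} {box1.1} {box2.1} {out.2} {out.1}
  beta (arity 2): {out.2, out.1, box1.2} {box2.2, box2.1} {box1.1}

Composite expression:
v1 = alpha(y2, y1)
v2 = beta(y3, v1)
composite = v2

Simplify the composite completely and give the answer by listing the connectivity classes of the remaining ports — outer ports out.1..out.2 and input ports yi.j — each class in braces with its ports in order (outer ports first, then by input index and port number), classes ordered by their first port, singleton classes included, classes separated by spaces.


After gluing at beta, chains via deleted ports link the y-ports.
composing alpha on (y2, y1), with out.j its own outer ports: {out.1} {out.2} {y1.1} {y1.2, y2.2} {y2.1}
composing beta on (y3, y2, y1), with out.j its own outer ports: {out.1, out.2, y3.2} {y1.1} {y1.2, y2.2} {y2.1} {y3.1}

{out.1, out.2, y3.2} {y1.1} {y1.2, y2.2} {y2.1} {y3.1}


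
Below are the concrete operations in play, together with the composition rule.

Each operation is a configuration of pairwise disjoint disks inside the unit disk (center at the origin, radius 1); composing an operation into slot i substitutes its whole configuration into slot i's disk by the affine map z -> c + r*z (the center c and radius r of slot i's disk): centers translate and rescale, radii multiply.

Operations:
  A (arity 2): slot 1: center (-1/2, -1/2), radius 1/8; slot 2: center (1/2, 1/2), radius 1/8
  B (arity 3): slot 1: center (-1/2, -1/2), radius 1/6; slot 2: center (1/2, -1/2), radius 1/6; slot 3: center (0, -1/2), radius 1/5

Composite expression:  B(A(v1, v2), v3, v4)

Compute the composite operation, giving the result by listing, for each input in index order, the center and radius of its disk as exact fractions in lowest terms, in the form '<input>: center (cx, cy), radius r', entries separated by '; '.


v1: center (-7/12, -7/12), radius 1/48; v2: center (-5/12, -5/12), radius 1/48; v3: center (1/2, -1/2), radius 1/6; v4: center (0, -1/2), radius 1/5

Nesting under B composes maps z -> c + r*z down each v-path.
tracing v1 down its 2-map path: center (-7/12, -7/12), radius 1/48
tracing v2 down its 2-map path: center (-5/12, -5/12), radius 1/48
tracing v3 down its 1-map path: center (1/2, -1/2), radius 1/6
tracing v4 down its 1-map path: center (0, -1/2), radius 1/5


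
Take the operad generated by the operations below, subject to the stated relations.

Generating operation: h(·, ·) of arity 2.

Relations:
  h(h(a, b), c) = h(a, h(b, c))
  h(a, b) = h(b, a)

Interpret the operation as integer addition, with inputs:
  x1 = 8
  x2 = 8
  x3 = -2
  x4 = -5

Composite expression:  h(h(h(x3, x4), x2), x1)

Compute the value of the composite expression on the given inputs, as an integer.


h(x3, x4) = -7
h(h(x3, x4), x2) = 1
h(h(h(x3, x4), x2), x1) = 9

9


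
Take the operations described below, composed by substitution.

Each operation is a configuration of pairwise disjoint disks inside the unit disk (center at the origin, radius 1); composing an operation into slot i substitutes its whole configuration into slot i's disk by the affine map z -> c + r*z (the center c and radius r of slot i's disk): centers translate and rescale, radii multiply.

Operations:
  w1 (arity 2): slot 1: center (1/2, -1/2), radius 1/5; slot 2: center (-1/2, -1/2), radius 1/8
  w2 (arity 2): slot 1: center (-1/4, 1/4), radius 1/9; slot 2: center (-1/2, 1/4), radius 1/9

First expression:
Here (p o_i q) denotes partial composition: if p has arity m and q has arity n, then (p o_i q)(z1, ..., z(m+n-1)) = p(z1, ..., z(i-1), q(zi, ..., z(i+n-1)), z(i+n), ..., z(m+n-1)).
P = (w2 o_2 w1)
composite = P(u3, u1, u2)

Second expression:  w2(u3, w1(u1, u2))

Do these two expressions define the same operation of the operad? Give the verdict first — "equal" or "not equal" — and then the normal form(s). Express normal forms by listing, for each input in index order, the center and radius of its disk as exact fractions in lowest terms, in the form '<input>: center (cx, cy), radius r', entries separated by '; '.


equal; both compose to u1: center (-4/9, 7/36), radius 1/45; u2: center (-5/9, 7/36), radius 1/72; u3: center (-1/4, 1/4), radius 1/9


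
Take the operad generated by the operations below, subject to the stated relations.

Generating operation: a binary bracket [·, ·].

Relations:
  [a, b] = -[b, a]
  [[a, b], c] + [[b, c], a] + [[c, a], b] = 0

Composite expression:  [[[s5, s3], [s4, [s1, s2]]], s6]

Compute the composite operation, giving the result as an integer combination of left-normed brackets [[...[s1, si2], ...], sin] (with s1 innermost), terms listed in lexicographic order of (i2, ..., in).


-[[[[[s1, s2], s4], s3], s5], s6] + [[[[[s1, s2], s4], s5], s3], s6]

Expand each bracket as ab - ba; the s1-initial words give the coefficients.
Composite bracket: [[[s5, s3], [s4, [s1, s2]]], s6]
Full expansion: 32 signed words from ab - ba (2^5 = 32).
Collect the words opening with s1:
  word s1s2s4s3s5s6 has sign -1, contributing -[[[[[s1, s2], s4], s3], s5], s6]
  word s1s2s4s5s3s6 has sign +1, contributing +[[[[[s1, s2], s4], s5], s3], s6]


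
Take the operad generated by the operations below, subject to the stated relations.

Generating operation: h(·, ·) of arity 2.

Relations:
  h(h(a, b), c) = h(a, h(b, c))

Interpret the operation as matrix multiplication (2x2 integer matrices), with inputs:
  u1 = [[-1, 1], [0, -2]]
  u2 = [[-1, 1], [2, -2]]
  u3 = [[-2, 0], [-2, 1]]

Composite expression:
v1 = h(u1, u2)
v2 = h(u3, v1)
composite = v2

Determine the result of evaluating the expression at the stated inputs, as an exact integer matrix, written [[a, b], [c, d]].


[[-6, 6], [-10, 10]]

h(u1, u2) = [[3, -3], [-4, 4]]
h(u3, h(u1, u2)) = [[-6, 6], [-10, 10]]


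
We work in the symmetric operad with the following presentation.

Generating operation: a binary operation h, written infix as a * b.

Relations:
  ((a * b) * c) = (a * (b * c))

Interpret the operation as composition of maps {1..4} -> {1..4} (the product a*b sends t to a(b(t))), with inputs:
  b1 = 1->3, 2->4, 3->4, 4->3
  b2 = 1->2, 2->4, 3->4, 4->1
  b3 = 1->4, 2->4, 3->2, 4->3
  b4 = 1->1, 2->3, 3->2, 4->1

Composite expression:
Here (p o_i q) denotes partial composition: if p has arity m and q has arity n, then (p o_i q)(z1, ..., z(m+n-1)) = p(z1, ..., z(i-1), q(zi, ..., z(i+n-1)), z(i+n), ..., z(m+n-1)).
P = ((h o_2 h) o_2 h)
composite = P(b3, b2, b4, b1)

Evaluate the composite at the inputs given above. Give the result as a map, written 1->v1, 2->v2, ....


1->3, 2->4, 3->4, 4->3


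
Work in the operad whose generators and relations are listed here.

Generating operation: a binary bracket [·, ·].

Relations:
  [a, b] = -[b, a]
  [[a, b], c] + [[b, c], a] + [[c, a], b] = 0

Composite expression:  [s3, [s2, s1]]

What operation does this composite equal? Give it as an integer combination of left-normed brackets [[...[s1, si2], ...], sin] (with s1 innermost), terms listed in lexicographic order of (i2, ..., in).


Expand each bracket as ab - ba; the s1-initial words give the coefficients.
Composite bracket: [s3, [s2, s1]]
Full expansion: 4 signed words from ab - ba (2^2 = 4).
Only words starting with s1 matter:
  sign of s1s2s3 is +1, so it contributes +[[s1, s2], s3]

[[s1, s2], s3]


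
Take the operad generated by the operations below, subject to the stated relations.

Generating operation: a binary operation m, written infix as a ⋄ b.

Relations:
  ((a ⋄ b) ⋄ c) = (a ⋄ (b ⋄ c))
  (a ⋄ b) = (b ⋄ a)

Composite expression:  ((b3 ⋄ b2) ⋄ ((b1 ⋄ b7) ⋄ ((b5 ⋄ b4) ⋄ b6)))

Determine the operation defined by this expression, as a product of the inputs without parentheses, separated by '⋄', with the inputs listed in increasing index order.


b1 ⋄ b2 ⋄ b3 ⋄ b4 ⋄ b5 ⋄ b6 ⋄ b7

Shape and order are irrelevant to m; the b-input set decides.
(b3 ⋄ b2) unparenthesizes to b3 ⋄ b2
(b1 ⋄ b7) unparenthesizes to b1 ⋄ b7
(b5 ⋄ b4) unparenthesizes to b5 ⋄ b4
((b5 ⋄ b4) ⋄ b6) unparenthesizes to b5 ⋄ b4 ⋄ b6
((b1 ⋄ b7) ⋄ ((b5 ⋄ b4) ⋄ b6)) unparenthesizes to b1 ⋄ b7 ⋄ b5 ⋄ b4 ⋄ b6
((b3 ⋄ b2) ⋄ ((b1 ⋄ b7) ⋄ ((b5 ⋄ b4) ⋄ b6))) unparenthesizes to b3 ⋄ b2 ⋄ b1 ⋄ b7 ⋄ b5 ⋄ b4 ⋄ b6
reordering the factors by index: b1 ⋄ b2 ⋄ b3 ⋄ b4 ⋄ b5 ⋄ b6 ⋄ b7


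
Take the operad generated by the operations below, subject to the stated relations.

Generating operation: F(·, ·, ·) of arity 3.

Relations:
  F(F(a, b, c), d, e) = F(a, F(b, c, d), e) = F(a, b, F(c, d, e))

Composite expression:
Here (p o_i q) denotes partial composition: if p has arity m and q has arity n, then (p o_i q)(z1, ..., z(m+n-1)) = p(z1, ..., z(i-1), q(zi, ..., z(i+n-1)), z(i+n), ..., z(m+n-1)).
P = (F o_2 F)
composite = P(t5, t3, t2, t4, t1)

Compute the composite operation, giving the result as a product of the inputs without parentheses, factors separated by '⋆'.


t5 ⋆ t3 ⋆ t2 ⋆ t4 ⋆ t1

Key point: F is associative — brackets drop, the t-order remains.
F(t3, t2, t4) linearizes to t3 ⋆ t2 ⋆ t4
F(t5, F(t3, t2, t4), t1) linearizes to t5 ⋆ t3 ⋆ t2 ⋆ t4 ⋆ t1


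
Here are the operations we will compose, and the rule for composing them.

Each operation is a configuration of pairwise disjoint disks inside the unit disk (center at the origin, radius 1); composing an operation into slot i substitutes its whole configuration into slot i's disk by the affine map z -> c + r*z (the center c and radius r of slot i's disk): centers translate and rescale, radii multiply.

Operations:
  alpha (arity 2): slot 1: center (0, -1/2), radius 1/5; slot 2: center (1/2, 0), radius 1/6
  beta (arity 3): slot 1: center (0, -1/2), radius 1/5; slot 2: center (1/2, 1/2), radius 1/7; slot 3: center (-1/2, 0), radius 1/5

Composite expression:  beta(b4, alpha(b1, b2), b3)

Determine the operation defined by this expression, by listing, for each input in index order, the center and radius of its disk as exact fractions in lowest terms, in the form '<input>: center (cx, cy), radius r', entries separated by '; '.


b1: center (1/2, 3/7), radius 1/35; b2: center (4/7, 1/2), radius 1/42; b3: center (-1/2, 0), radius 1/5; b4: center (0, -1/2), radius 1/5

Each b-disk chains the slot maps above it in beta; radii multiply.
input b4: composing its 1 substitution step yields center (0, -1/2), radius 1/5
input b1: composing its 2 substitution steps yields center (1/2, 3/7), radius 1/35
input b2: composing its 2 substitution steps yields center (4/7, 1/2), radius 1/42
input b3: composing its 1 substitution step yields center (-1/2, 0), radius 1/5


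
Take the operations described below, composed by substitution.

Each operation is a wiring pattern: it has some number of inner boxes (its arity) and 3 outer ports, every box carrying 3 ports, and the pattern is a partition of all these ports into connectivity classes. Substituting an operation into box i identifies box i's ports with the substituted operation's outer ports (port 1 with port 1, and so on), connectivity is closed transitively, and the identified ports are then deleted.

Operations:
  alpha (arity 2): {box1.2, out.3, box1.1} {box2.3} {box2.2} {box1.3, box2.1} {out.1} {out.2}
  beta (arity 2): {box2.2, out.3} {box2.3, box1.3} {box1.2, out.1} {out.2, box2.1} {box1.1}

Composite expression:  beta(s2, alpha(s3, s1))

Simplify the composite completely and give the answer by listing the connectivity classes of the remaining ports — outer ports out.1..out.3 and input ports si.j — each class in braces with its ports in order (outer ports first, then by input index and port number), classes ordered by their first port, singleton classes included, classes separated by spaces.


{out.1, s2.2} {out.2} {out.3} {s1.1, s3.3} {s1.2} {s1.3} {s2.1} {s2.3, s3.1, s3.2}


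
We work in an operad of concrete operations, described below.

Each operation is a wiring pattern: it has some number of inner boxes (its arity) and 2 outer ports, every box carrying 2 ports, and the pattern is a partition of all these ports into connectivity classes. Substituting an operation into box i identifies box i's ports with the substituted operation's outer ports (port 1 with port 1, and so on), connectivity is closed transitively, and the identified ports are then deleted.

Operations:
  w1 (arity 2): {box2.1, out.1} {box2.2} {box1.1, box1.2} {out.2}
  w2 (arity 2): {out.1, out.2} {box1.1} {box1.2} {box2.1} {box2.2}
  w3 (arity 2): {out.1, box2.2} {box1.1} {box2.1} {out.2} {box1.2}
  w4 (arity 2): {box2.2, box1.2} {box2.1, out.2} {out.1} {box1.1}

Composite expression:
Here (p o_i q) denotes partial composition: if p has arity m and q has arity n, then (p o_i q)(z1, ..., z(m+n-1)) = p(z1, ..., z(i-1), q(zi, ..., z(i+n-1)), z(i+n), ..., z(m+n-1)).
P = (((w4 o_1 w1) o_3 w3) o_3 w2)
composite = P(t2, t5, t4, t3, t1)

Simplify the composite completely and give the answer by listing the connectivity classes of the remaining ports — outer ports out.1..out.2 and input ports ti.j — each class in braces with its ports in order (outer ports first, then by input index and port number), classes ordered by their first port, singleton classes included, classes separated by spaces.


{out.1} {out.2, t1.2} {t1.1} {t2.1, t2.2} {t3.1} {t3.2} {t4.1} {t4.2} {t5.1} {t5.2}

Two ports join when wires chain via w4-identified ports.
composing w1 on (t2, t5), with out.j its own outer ports: {out.1, t5.1} {out.2} {t2.1, t2.2} {t5.2}
composing w2 on (t4, t3), with out.j its own outer ports: {out.1, out.2} {t3.1} {t3.2} {t4.1} {t4.2}
composing w3 on (t4, t3, t1), with out.j its own outer ports: {out.1, t1.2} {out.2} {t1.1} {t3.1} {t3.2} {t4.1} {t4.2}
composing w4 on (t2, t5, t4, t3, t1), with out.j its own outer ports: {out.1} {out.2, t1.2} {t1.1} {t2.1, t2.2} {t3.1} {t3.2} {t4.1} {t4.2} {t5.1} {t5.2}


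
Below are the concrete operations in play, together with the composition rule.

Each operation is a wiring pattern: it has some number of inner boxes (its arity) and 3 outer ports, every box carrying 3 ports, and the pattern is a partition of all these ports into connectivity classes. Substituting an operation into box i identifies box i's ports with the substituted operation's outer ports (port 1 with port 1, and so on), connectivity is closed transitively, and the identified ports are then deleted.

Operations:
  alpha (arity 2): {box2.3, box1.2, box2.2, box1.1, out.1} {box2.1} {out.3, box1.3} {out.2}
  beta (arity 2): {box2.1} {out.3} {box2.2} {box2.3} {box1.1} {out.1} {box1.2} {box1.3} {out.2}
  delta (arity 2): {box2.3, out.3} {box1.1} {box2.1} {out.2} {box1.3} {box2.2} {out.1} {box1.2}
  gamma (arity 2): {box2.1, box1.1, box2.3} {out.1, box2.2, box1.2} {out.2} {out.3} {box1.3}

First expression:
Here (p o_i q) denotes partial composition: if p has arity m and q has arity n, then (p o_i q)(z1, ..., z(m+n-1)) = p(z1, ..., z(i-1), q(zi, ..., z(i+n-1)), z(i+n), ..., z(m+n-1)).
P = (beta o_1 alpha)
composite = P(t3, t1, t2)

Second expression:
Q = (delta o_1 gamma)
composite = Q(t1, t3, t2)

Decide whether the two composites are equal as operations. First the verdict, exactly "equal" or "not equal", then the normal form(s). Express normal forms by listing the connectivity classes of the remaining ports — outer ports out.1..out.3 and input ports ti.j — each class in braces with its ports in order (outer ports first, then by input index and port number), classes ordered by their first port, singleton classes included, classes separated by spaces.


The first expression reduces to {out.1} {out.2} {out.3} {t1.1} {t1.2, t1.3, t3.1, t3.2} {t2.1} {t2.2} {t2.3} {t3.3}
The second expression reduces to {out.1} {out.2} {out.3, t2.3} {t1.1, t3.1, t3.3} {t1.2, t3.2} {t1.3} {t2.1} {t2.2}
Different reductions; not equal.

not equal: they reduce to {out.1} {out.2} {out.3} {t1.1} {t1.2, t1.3, t3.1, t3.2} {t2.1} {t2.2} {t2.3} {t3.3} and {out.1} {out.2} {out.3, t2.3} {t1.1, t3.1, t3.3} {t1.2, t3.2} {t1.3} {t2.1} {t2.2}


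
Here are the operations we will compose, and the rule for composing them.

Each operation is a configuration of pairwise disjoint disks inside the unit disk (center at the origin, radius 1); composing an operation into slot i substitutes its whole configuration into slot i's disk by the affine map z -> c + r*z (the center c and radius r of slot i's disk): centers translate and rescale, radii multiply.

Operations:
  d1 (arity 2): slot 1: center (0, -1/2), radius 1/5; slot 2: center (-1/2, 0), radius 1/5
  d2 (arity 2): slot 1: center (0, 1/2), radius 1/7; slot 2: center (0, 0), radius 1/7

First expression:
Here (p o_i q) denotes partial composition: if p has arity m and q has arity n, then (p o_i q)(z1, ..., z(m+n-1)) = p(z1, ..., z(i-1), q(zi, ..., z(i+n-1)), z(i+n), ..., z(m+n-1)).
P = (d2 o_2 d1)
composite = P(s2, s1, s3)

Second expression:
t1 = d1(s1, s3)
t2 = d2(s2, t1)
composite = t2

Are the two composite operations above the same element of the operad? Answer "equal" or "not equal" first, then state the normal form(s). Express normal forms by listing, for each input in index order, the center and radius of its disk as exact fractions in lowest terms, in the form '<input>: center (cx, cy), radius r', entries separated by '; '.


equal; both compose to s1: center (0, -1/14), radius 1/35; s2: center (0, 1/2), radius 1/7; s3: center (-1/14, 0), radius 1/35


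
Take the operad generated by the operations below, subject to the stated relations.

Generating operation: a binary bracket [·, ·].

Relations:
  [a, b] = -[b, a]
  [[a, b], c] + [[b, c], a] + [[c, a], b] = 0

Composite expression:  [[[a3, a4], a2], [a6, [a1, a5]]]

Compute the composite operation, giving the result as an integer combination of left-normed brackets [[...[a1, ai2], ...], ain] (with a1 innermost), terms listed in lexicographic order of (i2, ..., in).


-[[[[[a1, a5], a6], a2], a3], a4] + [[[[[a1, a5], a6], a2], a4], a3] + [[[[[a1, a5], a6], a3], a4], a2] - [[[[[a1, a5], a6], a4], a3], a2]

In the tensor algebra, words opening a1 carry the a1-anchored form.
Composite bracket: [[[a3, a4], a2], [a6, [a1, a5]]]
Full expansion: 32 signed words from ab - ba (2^5 = 32).
Only words starting with a1 matter:
  a1a5a6a2a3a4 appears with sign -1, giving the term -[[[[[a1, a5], a6], a2], a3], a4]
  a1a5a6a2a4a3 appears with sign +1, giving the term +[[[[[a1, a5], a6], a2], a4], a3]
  a1a5a6a3a4a2 appears with sign +1, giving the term +[[[[[a1, a5], a6], a3], a4], a2]
  a1a5a6a4a3a2 appears with sign -1, giving the term -[[[[[a1, a5], a6], a4], a3], a2]


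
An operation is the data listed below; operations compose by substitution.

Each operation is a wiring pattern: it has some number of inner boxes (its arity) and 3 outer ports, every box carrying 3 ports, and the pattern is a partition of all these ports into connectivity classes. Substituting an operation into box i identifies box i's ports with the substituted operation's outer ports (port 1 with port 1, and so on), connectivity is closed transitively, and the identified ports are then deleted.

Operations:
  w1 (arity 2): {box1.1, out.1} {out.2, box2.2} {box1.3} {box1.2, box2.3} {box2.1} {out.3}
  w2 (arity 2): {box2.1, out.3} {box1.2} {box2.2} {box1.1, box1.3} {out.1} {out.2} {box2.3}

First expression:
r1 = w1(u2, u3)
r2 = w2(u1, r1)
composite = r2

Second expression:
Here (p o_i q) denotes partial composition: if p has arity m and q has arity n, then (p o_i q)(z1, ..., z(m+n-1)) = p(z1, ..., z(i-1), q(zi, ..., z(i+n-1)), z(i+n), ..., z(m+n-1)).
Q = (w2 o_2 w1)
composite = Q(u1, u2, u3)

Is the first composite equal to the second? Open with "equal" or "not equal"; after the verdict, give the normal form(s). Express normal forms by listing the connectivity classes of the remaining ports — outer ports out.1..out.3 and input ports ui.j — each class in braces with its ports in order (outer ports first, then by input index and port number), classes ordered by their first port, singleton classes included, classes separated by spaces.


equal; both compose to {out.1} {out.2} {out.3, u2.1} {u1.1, u1.3} {u1.2} {u2.2, u3.3} {u2.3} {u3.1} {u3.2}

Normal form of the first expression: {out.1} {out.2} {out.3, u2.1} {u1.1, u1.3} {u1.2} {u2.2, u3.3} {u2.3} {u3.1} {u3.2}
Normal form of the second expression: {out.1} {out.2} {out.3, u2.1} {u1.1, u1.3} {u1.2} {u2.2, u3.3} {u2.3} {u3.1} {u3.2}
One common form — equal.


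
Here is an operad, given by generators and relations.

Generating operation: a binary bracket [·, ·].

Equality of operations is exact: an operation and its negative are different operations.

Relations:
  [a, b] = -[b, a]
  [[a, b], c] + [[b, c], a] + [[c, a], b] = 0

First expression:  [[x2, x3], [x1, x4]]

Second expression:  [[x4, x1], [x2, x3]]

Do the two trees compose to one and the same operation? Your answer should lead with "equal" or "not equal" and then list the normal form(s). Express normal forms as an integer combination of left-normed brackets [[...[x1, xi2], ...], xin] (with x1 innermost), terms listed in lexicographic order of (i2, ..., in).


equal: each reduces to -[[[x1, x4], x2], x3] + [[[x1, x4], x3], x2]

The first composite normalizes to -[[[x1, x4], x2], x3] + [[[x1, x4], x3], x2]
The second composite normalizes to -[[[x1, x4], x2], x3] + [[[x1, x4], x3], x2]
Same normal form: equal.


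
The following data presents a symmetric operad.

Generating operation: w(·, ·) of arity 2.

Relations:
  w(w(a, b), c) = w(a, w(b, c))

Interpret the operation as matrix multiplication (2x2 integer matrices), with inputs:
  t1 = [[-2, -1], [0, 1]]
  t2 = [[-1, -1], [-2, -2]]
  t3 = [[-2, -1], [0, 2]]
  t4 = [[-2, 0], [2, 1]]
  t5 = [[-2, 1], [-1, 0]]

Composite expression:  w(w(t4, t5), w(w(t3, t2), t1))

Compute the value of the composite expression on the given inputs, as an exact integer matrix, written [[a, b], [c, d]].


[[-48, 0], [56, 0]]

w(t4, t5) = [[4, -2], [-5, 2]]
w(t3, t2) = [[4, 4], [-4, -4]]
w(w(t3, t2), t1) = [[-8, 0], [8, 0]]
w(w(t4, t5), w(w(t3, t2), t1)) = [[-48, 0], [56, 0]]


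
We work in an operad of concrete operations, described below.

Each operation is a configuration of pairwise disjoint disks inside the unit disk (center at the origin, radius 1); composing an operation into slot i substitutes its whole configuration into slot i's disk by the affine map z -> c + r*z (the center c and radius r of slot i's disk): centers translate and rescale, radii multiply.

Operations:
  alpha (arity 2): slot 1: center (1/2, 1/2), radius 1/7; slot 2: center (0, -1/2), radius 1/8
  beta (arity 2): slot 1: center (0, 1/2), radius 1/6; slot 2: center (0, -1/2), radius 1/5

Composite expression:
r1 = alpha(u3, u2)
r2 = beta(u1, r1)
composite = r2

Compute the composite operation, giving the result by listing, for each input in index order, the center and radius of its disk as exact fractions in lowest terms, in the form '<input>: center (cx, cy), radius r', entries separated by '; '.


u1: center (0, 1/2), radius 1/6; u2: center (0, -3/5), radius 1/40; u3: center (1/10, -2/5), radius 1/35

Nesting under beta composes maps z -> c + r*z down each u-path.
u1: after 1 affine step, its disk has center (0, 1/2), radius 1/6
u3: after 2 affine steps, its disk has center (1/10, -2/5), radius 1/35
u2: after 2 affine steps, its disk has center (0, -3/5), radius 1/40


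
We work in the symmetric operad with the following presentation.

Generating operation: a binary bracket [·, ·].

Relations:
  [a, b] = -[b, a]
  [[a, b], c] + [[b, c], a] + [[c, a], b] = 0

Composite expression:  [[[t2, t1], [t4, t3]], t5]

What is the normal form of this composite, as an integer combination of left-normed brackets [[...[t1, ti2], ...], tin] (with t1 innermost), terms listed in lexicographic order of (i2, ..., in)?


A multilinear Lie element is pinned by t1-initial words (t1 innermost).
Composite bracket: [[[t2, t1], [t4, t3]], t5]
The bracket unfolds into 16 signed words via [a, b] = ab - ba (2^4 = 16).
Keep just the words that open with t1:
  from t1t2t3t4t5, sign +1: term +[[[[t1, t2], t3], t4], t5]
  from t1t2t4t3t5, sign -1: term -[[[[t1, t2], t4], t3], t5]

[[[[t1, t2], t3], t4], t5] - [[[[t1, t2], t4], t3], t5]


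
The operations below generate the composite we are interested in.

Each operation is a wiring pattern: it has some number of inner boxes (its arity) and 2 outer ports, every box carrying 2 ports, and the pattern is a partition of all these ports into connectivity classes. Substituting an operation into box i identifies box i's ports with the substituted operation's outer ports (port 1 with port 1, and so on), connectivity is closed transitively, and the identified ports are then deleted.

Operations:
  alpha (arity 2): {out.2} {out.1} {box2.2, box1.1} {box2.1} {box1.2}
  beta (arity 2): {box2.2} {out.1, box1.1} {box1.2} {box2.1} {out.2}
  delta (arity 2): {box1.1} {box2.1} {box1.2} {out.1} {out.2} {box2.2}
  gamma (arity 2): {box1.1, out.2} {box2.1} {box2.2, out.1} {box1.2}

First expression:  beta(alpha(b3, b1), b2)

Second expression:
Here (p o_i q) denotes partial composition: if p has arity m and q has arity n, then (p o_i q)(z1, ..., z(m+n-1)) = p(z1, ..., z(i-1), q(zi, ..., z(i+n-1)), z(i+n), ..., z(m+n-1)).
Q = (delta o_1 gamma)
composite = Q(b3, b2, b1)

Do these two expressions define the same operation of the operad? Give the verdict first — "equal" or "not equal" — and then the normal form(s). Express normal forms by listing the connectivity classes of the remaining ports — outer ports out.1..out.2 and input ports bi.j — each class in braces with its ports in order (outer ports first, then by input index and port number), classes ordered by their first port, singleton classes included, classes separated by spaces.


not equal; the first gives {out.1} {out.2} {b1.1} {b1.2, b3.1} {b2.1} {b2.2} {b3.2} and the second {out.1} {out.2} {b1.1} {b1.2} {b2.1} {b2.2} {b3.1} {b3.2}
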